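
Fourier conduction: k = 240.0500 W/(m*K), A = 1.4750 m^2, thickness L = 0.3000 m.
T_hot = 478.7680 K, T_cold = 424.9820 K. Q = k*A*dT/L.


dT = 53.7860 K
Q = 240.0500 * 1.4750 * 53.7860 / 0.3000 = 63480.7024 W

63480.7024 W


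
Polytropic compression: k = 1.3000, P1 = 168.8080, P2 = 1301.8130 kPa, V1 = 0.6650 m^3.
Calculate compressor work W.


(k-1)/k = 0.2308
(P2/P1)^exp = 1.6022
W = 4.3333 * 168.8080 * 0.6650 * (1.6022 - 1) = 292.9598 kJ

292.9598 kJ


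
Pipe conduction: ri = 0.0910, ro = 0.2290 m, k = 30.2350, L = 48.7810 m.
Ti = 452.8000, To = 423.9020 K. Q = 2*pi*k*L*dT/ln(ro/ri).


dT = 28.8980 K
ln(ro/ri) = 0.9229
Q = 2*pi*30.2350*48.7810*28.8980 / 0.9229 = 290182.5745 W

290182.5745 W


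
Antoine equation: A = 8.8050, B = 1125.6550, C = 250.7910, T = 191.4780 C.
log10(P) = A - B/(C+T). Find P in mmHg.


C+T = 442.2690
B/(C+T) = 2.5452
log10(P) = 8.8050 - 2.5452 = 6.2598
P = 10^6.2598 = 1818939.3631 mmHg

1818939.3631 mmHg


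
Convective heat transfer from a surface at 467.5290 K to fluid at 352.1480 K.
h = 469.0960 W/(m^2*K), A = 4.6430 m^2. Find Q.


dT = 115.3810 K
Q = 469.0960 * 4.6430 * 115.3810 = 251301.2866 W

251301.2866 W


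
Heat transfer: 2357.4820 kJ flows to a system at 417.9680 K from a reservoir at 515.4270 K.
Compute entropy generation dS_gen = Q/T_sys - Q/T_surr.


dS_sys = 2357.4820/417.9680 = 5.6403 kJ/K
dS_surr = -2357.4820/515.4270 = -4.5738 kJ/K
dS_gen = 5.6403 - 4.5738 = 1.0665 kJ/K (irreversible)

dS_gen = 1.0665 kJ/K, irreversible


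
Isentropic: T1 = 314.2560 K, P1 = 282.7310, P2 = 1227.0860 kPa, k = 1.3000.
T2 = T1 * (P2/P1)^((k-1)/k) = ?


(k-1)/k = 0.2308
(P2/P1)^exp = 1.4032
T2 = 314.2560 * 1.4032 = 440.9601 K

440.9601 K


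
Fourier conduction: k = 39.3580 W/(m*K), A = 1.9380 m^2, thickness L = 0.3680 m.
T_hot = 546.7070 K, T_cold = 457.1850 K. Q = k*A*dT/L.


dT = 89.5220 K
Q = 39.3580 * 1.9380 * 89.5220 / 0.3680 = 18555.3330 W

18555.3330 W


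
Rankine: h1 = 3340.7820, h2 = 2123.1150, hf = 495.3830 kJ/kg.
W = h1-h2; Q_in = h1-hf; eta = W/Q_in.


W = 1217.6670 kJ/kg
Q_in = 2845.3990 kJ/kg
eta = 0.4279 = 42.7942%

eta = 42.7942%


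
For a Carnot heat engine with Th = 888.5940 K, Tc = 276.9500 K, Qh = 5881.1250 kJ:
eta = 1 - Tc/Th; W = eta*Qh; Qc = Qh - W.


eta = 1 - 276.9500/888.5940 = 0.6883
W = 0.6883 * 5881.1250 = 4048.1421 kJ
Qc = 5881.1250 - 4048.1421 = 1832.9829 kJ

eta = 68.8328%, W = 4048.1421 kJ, Qc = 1832.9829 kJ


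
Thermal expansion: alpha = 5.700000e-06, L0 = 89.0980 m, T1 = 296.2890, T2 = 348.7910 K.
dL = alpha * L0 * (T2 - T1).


dT = 52.5020 K
dL = 5.700000e-06 * 89.0980 * 52.5020 = 0.026664 m
L_final = 89.124664 m

dL = 0.026664 m


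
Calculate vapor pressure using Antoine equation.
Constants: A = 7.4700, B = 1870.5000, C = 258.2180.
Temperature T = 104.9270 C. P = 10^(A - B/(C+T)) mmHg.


C+T = 363.1450
B/(C+T) = 5.1508
log10(P) = 7.4700 - 5.1508 = 2.3192
P = 10^2.3192 = 208.5283 mmHg

208.5283 mmHg


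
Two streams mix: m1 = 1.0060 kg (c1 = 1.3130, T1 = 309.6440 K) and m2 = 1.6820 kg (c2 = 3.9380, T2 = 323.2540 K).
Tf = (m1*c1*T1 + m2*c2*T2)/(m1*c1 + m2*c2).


num = 2550.1446
den = 7.9446
Tf = 320.9912 K

320.9912 K


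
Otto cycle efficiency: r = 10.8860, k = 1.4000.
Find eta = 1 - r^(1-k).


r^(k-1) = 2.5986
eta = 1 - 1/2.5986 = 0.6152 = 61.5184%

61.5184%


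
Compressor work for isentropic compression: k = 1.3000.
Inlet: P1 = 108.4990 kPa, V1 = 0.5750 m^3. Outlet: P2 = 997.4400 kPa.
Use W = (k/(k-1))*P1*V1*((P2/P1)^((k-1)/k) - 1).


(k-1)/k = 0.2308
(P2/P1)^exp = 1.6685
W = 4.3333 * 108.4990 * 0.5750 * (1.6685 - 1) = 180.7359 kJ

180.7359 kJ


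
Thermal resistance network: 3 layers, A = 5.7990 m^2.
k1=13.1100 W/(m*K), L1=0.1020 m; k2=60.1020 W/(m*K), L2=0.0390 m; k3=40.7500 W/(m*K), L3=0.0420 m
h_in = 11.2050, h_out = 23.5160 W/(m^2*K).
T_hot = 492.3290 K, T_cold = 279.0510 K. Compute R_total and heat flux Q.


R_conv_in = 1/(11.2050*5.7990) = 0.0154
R_1 = 0.1020/(13.1100*5.7990) = 0.0013
R_2 = 0.0390/(60.1020*5.7990) = 0.0001
R_3 = 0.0420/(40.7500*5.7990) = 0.0002
R_conv_out = 1/(23.5160*5.7990) = 0.0073
R_total = 0.0244 K/W
Q = 213.2780 / 0.0244 = 8757.3398 W

R_total = 0.0244 K/W, Q = 8757.3398 W


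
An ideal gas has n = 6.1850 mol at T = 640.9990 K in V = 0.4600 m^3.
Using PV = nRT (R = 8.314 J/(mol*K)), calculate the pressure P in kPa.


P = nRT/V = 6.1850 * 8.314 * 640.9990 / 0.4600
= 32961.5083 / 0.4600 = 71655.4528 Pa = 71.6555 kPa

71.6555 kPa


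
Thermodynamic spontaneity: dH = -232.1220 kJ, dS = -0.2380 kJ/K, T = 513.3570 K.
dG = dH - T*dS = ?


T*dS = 513.3570 * -0.2380 = -122.1790 kJ
dG = -232.1220 + 122.1790 = -109.9430 kJ (spontaneous)

dG = -109.9430 kJ, spontaneous


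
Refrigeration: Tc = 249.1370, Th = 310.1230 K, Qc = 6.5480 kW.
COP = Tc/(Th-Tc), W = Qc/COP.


COP = 249.1370 / 60.9860 = 4.0852
W = 6.5480 / 4.0852 = 1.6029 kW

COP = 4.0852, W = 1.6029 kW


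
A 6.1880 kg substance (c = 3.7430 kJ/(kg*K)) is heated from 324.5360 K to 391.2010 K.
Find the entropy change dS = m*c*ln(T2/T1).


T2/T1 = 1.2054
ln(T2/T1) = 0.1868
dS = 6.1880 * 3.7430 * 0.1868 = 4.3272 kJ/K

4.3272 kJ/K


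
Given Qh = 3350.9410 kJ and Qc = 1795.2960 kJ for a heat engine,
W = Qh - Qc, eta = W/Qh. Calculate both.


W = 3350.9410 - 1795.2960 = 1555.6450 kJ
eta = 1555.6450 / 3350.9410 = 0.4642 = 46.4241%

W = 1555.6450 kJ, eta = 46.4241%


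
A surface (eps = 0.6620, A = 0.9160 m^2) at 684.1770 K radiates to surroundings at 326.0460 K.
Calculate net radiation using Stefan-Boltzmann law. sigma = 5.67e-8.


T^4 = 2.1912e+11
Tsurr^4 = 1.1301e+10
Q = 0.6620 * 5.67e-8 * 0.9160 * 2.0781e+11 = 7145.1815 W

7145.1815 W


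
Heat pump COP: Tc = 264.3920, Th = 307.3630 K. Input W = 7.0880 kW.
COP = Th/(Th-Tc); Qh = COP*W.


COP = 307.3630 / 42.9710 = 7.1528
Qh = 7.1528 * 7.0880 = 50.6991 kW

COP = 7.1528, Qh = 50.6991 kW


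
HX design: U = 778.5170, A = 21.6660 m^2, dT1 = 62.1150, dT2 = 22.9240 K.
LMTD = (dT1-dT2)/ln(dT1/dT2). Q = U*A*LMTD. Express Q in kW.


LMTD = 39.3167 K
Q = 778.5170 * 21.6660 * 39.3167 = 663168.3643 W = 663.1684 kW

663.1684 kW


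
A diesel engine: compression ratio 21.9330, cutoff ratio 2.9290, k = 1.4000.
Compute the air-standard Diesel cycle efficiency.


r^(k-1) = 3.4391
rc^k = 4.5020
eta = 0.6229 = 62.2933%

62.2933%


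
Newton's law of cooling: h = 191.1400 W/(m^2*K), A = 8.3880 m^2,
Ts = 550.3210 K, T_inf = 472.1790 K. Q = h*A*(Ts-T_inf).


dT = 78.1420 K
Q = 191.1400 * 8.3880 * 78.1420 = 125283.6870 W

125283.6870 W


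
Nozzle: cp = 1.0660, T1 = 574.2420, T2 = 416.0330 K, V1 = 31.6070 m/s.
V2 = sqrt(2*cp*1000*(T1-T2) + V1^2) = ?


dT = 158.2090 K
2*cp*1000*dT = 337301.5880
V1^2 = 999.0024
V2 = sqrt(338300.5904) = 581.6361 m/s

581.6361 m/s


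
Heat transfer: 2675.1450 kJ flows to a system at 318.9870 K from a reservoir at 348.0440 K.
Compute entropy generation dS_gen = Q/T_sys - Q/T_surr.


dS_sys = 2675.1450/318.9870 = 8.3864 kJ/K
dS_surr = -2675.1450/348.0440 = -7.6862 kJ/K
dS_gen = 8.3864 - 7.6862 = 0.7001 kJ/K (irreversible)

dS_gen = 0.7001 kJ/K, irreversible


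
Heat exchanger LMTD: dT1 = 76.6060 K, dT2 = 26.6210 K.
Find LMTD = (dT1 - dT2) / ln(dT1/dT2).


dT1/dT2 = 2.8777
ln(dT1/dT2) = 1.0570
LMTD = 49.9850 / 1.0570 = 47.2906 K

47.2906 K


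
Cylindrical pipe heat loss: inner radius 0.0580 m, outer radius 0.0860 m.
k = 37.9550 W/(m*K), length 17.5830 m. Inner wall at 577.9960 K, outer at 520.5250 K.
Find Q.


dT = 57.4710 K
ln(ro/ri) = 0.3939
Q = 2*pi*37.9550*17.5830*57.4710 / 0.3939 = 611786.4983 W

611786.4983 W


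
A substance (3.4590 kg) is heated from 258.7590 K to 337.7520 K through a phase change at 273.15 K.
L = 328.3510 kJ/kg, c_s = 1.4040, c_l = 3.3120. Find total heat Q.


Q1 (sensible, solid) = 3.4590 * 1.4040 * 14.3910 = 69.8890 kJ
Q2 (latent) = 3.4590 * 328.3510 = 1135.7661 kJ
Q3 (sensible, liquid) = 3.4590 * 3.3120 * 64.6020 = 740.0939 kJ
Q_total = 1945.7490 kJ

1945.7490 kJ


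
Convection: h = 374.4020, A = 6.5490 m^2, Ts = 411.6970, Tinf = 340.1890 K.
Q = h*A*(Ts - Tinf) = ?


dT = 71.5080 K
Q = 374.4020 * 6.5490 * 71.5080 = 175334.6626 W

175334.6626 W


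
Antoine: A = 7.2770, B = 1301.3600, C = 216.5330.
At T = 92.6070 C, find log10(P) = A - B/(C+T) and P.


C+T = 309.1400
B/(C+T) = 4.2096
log10(P) = 7.2770 - 4.2096 = 3.0674
P = 10^3.0674 = 1167.8478 mmHg

1167.8478 mmHg


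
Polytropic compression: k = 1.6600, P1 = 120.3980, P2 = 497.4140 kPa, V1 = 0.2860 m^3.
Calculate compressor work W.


(k-1)/k = 0.3976
(P2/P1)^exp = 1.7577
W = 2.5152 * 120.3980 * 0.2860 * (1.7577 - 1) = 65.6252 kJ

65.6252 kJ


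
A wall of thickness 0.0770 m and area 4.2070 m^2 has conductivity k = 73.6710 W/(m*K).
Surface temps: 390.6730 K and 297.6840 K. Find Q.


dT = 92.9890 K
Q = 73.6710 * 4.2070 * 92.9890 / 0.0770 = 374291.4695 W

374291.4695 W


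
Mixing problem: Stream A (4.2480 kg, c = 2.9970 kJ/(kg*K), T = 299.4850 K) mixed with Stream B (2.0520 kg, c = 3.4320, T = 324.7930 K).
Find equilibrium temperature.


num = 6100.1632
den = 19.7737
Tf = 308.4985 K

308.4985 K


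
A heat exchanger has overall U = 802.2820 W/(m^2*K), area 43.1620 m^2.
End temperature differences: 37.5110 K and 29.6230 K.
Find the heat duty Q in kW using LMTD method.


LMTD = 33.4120 K
Q = 802.2820 * 43.1620 * 33.4120 = 1156992.5011 W = 1156.9925 kW

1156.9925 kW


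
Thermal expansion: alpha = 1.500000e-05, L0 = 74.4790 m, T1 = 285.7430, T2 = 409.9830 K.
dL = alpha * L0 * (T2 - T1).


dT = 124.2400 K
dL = 1.500000e-05 * 74.4790 * 124.2400 = 0.138799 m
L_final = 74.617799 m

dL = 0.138799 m


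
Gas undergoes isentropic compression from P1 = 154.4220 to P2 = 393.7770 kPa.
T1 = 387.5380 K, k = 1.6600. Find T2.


(k-1)/k = 0.3976
(P2/P1)^exp = 1.4509
T2 = 387.5380 * 1.4509 = 562.2781 K

562.2781 K


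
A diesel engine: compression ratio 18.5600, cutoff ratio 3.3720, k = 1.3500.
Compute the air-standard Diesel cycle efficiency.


r^(k-1) = 2.7797
rc^k = 5.1600
eta = 0.5327 = 53.2652%

53.2652%


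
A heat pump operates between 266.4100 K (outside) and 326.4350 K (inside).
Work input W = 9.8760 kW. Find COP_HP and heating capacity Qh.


COP = 326.4350 / 60.0250 = 5.4383
Qh = 5.4383 * 9.8760 = 53.7088 kW

COP = 5.4383, Qh = 53.7088 kW


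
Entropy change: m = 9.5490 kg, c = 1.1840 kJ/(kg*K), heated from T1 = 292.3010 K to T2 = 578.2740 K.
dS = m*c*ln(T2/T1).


T2/T1 = 1.9784
ln(T2/T1) = 0.6823
dS = 9.5490 * 1.1840 * 0.6823 = 7.7137 kJ/K

7.7137 kJ/K


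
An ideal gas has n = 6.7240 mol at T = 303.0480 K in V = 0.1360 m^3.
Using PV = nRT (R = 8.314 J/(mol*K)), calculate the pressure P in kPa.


P = nRT/V = 6.7240 * 8.314 * 303.0480 / 0.1360
= 16941.3942 / 0.1360 = 124569.0748 Pa = 124.5691 kPa

124.5691 kPa


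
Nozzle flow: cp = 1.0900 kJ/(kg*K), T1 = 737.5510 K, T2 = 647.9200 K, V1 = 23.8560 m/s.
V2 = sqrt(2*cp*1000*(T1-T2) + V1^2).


dT = 89.6310 K
2*cp*1000*dT = 195395.5800
V1^2 = 569.1087
V2 = sqrt(195964.6887) = 442.6790 m/s

442.6790 m/s


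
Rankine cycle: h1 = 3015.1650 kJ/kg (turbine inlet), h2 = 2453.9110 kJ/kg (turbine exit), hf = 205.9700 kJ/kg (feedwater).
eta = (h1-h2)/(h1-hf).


W = 561.2540 kJ/kg
Q_in = 2809.1950 kJ/kg
eta = 0.1998 = 19.9792%

eta = 19.9792%


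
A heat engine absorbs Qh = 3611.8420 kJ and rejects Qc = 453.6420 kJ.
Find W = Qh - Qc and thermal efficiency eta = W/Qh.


W = 3611.8420 - 453.6420 = 3158.2000 kJ
eta = 3158.2000 / 3611.8420 = 0.8744 = 87.4401%

W = 3158.2000 kJ, eta = 87.4401%


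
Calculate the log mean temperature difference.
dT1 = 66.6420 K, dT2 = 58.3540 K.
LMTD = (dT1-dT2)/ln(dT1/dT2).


dT1/dT2 = 1.1420
ln(dT1/dT2) = 0.1328
LMTD = 8.2880 / 0.1328 = 62.4063 K

62.4063 K


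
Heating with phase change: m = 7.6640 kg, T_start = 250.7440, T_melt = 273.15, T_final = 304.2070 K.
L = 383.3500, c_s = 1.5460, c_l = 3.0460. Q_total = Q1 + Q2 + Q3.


Q1 (sensible, solid) = 7.6640 * 1.5460 * 22.4060 = 265.4785 kJ
Q2 (latent) = 7.6640 * 383.3500 = 2937.9944 kJ
Q3 (sensible, liquid) = 7.6640 * 3.0460 * 31.0570 = 725.0115 kJ
Q_total = 3928.4844 kJ

3928.4844 kJ


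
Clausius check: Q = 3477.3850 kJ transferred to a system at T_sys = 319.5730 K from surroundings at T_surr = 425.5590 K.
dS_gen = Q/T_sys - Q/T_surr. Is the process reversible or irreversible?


dS_sys = 3477.3850/319.5730 = 10.8813 kJ/K
dS_surr = -3477.3850/425.5590 = -8.1713 kJ/K
dS_gen = 10.8813 - 8.1713 = 2.7100 kJ/K (irreversible)

dS_gen = 2.7100 kJ/K, irreversible


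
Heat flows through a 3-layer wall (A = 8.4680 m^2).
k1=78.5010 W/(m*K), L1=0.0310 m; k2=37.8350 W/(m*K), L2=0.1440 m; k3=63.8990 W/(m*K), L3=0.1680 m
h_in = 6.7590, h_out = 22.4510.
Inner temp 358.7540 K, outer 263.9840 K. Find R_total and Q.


R_conv_in = 1/(6.7590*8.4680) = 0.0175
R_1 = 0.0310/(78.5010*8.4680) = 4.6634e-05
R_2 = 0.1440/(37.8350*8.4680) = 0.0004
R_3 = 0.1680/(63.8990*8.4680) = 0.0003
R_conv_out = 1/(22.4510*8.4680) = 0.0053
R_total = 0.0235 K/W
Q = 94.7700 / 0.0235 = 4026.2031 W

R_total = 0.0235 K/W, Q = 4026.2031 W


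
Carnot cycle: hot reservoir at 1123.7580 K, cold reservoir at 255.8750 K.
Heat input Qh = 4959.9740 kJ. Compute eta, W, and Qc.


eta = 1 - 255.8750/1123.7580 = 0.7723
W = 0.7723 * 4959.9740 = 3830.6086 kJ
Qc = 4959.9740 - 3830.6086 = 1129.3654 kJ

eta = 77.2304%, W = 3830.6086 kJ, Qc = 1129.3654 kJ


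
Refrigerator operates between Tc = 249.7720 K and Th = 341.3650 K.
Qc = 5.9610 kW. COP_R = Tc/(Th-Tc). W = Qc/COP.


COP = 249.7720 / 91.5930 = 2.7270
W = 5.9610 / 2.7270 = 2.1859 kW

COP = 2.7270, W = 2.1859 kW


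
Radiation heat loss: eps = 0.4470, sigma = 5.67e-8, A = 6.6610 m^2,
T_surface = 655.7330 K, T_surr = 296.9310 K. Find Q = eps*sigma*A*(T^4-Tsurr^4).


T^4 = 1.8489e+11
Tsurr^4 = 7.7736e+09
Q = 0.4470 * 5.67e-8 * 6.6610 * 1.7711e+11 = 29900.8339 W

29900.8339 W


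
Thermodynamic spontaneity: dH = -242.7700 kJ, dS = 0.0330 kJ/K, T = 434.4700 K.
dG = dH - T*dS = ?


T*dS = 434.4700 * 0.0330 = 14.3375 kJ
dG = -242.7700 - 14.3375 = -257.1075 kJ (spontaneous)

dG = -257.1075 kJ, spontaneous


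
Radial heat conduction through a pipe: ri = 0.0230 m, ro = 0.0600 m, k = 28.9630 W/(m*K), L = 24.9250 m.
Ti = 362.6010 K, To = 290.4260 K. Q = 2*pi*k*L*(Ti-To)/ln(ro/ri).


dT = 72.1750 K
ln(ro/ri) = 0.9589
Q = 2*pi*28.9630*24.9250*72.1750 / 0.9589 = 341424.3904 W

341424.3904 W


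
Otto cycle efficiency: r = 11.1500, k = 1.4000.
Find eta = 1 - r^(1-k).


r^(k-1) = 2.6237
eta = 1 - 1/2.6237 = 0.6189 = 61.8855%

61.8855%


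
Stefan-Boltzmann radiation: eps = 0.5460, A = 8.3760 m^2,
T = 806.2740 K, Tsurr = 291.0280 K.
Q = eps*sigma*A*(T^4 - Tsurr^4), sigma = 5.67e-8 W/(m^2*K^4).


T^4 = 4.2260e+11
Tsurr^4 = 7.1736e+09
Q = 0.5460 * 5.67e-8 * 8.3760 * 4.1543e+11 = 107722.7860 W

107722.7860 W


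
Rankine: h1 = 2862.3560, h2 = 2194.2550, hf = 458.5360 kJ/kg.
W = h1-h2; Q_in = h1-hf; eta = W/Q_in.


W = 668.1010 kJ/kg
Q_in = 2403.8200 kJ/kg
eta = 0.2779 = 27.7933%

eta = 27.7933%


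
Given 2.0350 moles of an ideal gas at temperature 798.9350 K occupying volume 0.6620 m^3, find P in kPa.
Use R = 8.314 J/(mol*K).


P = nRT/V = 2.0350 * 8.314 * 798.9350 / 0.6620
= 13517.1733 / 0.6620 = 20418.6907 Pa = 20.4187 kPa

20.4187 kPa


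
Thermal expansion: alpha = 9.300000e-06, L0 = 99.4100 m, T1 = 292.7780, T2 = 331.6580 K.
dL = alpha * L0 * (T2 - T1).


dT = 38.8800 K
dL = 9.300000e-06 * 99.4100 * 38.8800 = 0.035945 m
L_final = 99.445945 m

dL = 0.035945 m


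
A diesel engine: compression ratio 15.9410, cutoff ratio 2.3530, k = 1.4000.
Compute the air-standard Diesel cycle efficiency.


r^(k-1) = 3.0270
rc^k = 3.3134
eta = 0.5965 = 59.6527%

59.6527%


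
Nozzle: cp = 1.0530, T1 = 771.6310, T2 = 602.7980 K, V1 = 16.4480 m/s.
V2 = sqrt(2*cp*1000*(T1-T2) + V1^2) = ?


dT = 168.8330 K
2*cp*1000*dT = 355562.2980
V1^2 = 270.5367
V2 = sqrt(355832.8347) = 596.5173 m/s

596.5173 m/s


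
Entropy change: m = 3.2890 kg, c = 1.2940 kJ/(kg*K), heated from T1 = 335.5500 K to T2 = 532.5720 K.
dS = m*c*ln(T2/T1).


T2/T1 = 1.5872
ln(T2/T1) = 0.4619
dS = 3.2890 * 1.2940 * 0.4619 = 1.9660 kJ/K

1.9660 kJ/K


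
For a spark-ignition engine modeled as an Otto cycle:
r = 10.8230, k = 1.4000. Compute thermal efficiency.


r^(k-1) = 2.5926
eta = 1 - 1/2.5926 = 0.6143 = 61.4290%

61.4290%


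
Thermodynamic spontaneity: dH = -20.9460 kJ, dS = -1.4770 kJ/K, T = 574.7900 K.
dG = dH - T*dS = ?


T*dS = 574.7900 * -1.4770 = -848.9648 kJ
dG = -20.9460 + 848.9648 = 828.0188 kJ (non-spontaneous)

dG = 828.0188 kJ, non-spontaneous


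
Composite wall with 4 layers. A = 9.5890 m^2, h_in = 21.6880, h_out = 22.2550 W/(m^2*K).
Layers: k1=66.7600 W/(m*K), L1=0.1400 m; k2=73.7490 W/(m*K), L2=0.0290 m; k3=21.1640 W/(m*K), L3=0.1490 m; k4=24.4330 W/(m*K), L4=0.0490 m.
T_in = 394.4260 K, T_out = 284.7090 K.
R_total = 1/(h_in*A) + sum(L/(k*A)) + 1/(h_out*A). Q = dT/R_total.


R_conv_in = 1/(21.6880*9.5890) = 0.0048
R_1 = 0.1400/(66.7600*9.5890) = 0.0002
R_2 = 0.0290/(73.7490*9.5890) = 4.1008e-05
R_3 = 0.1490/(21.1640*9.5890) = 0.0007
R_4 = 0.0490/(24.4330*9.5890) = 0.0002
R_conv_out = 1/(22.2550*9.5890) = 0.0047
R_total = 0.0107 K/W
Q = 109.7170 / 0.0107 = 10256.3342 W

R_total = 0.0107 K/W, Q = 10256.3342 W


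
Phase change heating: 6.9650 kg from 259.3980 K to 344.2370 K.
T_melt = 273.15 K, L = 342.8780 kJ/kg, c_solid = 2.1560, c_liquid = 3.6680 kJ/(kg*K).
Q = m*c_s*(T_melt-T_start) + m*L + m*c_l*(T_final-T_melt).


Q1 (sensible, solid) = 6.9650 * 2.1560 * 13.7520 = 206.5075 kJ
Q2 (latent) = 6.9650 * 342.8780 = 2388.1453 kJ
Q3 (sensible, liquid) = 6.9650 * 3.6680 * 71.0870 = 1816.1037 kJ
Q_total = 4410.7564 kJ

4410.7564 kJ


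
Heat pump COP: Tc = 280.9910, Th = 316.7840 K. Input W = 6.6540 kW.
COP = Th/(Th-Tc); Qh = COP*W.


COP = 316.7840 / 35.7930 = 8.8504
Qh = 8.8504 * 6.6540 = 58.8909 kW

COP = 8.8504, Qh = 58.8909 kW


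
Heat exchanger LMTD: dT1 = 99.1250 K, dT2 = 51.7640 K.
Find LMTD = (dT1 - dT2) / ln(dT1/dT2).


dT1/dT2 = 1.9149
ln(dT1/dT2) = 0.6497
LMTD = 47.3610 / 0.6497 = 72.8982 K

72.8982 K


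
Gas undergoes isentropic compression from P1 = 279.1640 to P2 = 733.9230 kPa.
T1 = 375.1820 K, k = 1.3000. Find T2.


(k-1)/k = 0.2308
(P2/P1)^exp = 1.2499
T2 = 375.1820 * 1.2499 = 468.9395 K

468.9395 K


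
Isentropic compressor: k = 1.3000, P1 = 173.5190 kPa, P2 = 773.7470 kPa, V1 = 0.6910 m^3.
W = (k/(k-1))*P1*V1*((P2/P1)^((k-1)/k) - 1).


(k-1)/k = 0.2308
(P2/P1)^exp = 1.4120
W = 4.3333 * 173.5190 * 0.6910 * (1.4120 - 1) = 214.0520 kJ

214.0520 kJ


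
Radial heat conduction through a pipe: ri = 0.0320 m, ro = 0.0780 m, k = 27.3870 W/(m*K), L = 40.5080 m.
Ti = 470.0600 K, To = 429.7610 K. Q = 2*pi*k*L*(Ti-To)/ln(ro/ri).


dT = 40.2990 K
ln(ro/ri) = 0.8910
Q = 2*pi*27.3870*40.5080*40.2990 / 0.8910 = 315278.8913 W

315278.8913 W


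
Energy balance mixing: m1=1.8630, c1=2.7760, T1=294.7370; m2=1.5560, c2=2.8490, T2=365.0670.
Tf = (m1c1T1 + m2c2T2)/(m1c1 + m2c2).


num = 3142.6459
den = 9.6047
Tf = 327.1977 K

327.1977 K


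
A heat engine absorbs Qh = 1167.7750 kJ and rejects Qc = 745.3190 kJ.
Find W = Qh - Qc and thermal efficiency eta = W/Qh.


W = 1167.7750 - 745.3190 = 422.4560 kJ
eta = 422.4560 / 1167.7750 = 0.3618 = 36.1761%

W = 422.4560 kJ, eta = 36.1761%


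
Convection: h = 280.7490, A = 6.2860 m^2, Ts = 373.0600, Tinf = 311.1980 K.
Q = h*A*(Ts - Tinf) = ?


dT = 61.8620 K
Q = 280.7490 * 6.2860 * 61.8620 = 109173.3285 W

109173.3285 W


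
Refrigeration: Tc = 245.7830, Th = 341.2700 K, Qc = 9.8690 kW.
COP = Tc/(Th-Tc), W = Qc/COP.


COP = 245.7830 / 95.4870 = 2.5740
W = 9.8690 / 2.5740 = 3.8341 kW

COP = 2.5740, W = 3.8341 kW


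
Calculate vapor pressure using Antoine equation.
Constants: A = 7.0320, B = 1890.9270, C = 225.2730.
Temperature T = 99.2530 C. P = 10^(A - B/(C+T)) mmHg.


C+T = 324.5260
B/(C+T) = 5.8267
log10(P) = 7.0320 - 5.8267 = 1.2053
P = 10^1.2053 = 16.0422 mmHg

16.0422 mmHg


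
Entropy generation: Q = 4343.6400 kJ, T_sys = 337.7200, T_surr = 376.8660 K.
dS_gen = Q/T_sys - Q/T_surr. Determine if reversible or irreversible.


dS_sys = 4343.6400/337.7200 = 12.8617 kJ/K
dS_surr = -4343.6400/376.8660 = -11.5257 kJ/K
dS_gen = 12.8617 - 11.5257 = 1.3360 kJ/K (irreversible)

dS_gen = 1.3360 kJ/K, irreversible


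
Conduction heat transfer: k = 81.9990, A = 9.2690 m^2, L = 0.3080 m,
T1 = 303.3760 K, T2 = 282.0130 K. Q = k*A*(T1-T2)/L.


dT = 21.3630 K
Q = 81.9990 * 9.2690 * 21.3630 / 0.3080 = 52717.2761 W

52717.2761 W


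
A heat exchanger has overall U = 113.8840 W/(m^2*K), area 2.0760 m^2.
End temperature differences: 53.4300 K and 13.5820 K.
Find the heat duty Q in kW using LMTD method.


LMTD = 29.0941 K
Q = 113.8840 * 2.0760 * 29.0941 = 6878.5086 W = 6.8785 kW

6.8785 kW


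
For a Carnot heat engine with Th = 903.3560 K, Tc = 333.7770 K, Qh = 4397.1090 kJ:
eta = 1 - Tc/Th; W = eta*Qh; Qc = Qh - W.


eta = 1 - 333.7770/903.3560 = 0.6305
W = 0.6305 * 4397.1090 = 2772.4407 kJ
Qc = 4397.1090 - 2772.4407 = 1624.6683 kJ

eta = 63.0514%, W = 2772.4407 kJ, Qc = 1624.6683 kJ


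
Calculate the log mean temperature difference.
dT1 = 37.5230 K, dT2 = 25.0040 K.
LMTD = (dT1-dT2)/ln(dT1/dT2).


dT1/dT2 = 1.5007
ln(dT1/dT2) = 0.4059
LMTD = 12.5190 / 0.4059 = 30.8412 K

30.8412 K


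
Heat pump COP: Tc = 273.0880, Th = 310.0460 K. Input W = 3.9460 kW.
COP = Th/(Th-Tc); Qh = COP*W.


COP = 310.0460 / 36.9580 = 8.3891
Qh = 8.3891 * 3.9460 = 33.1036 kW

COP = 8.3891, Qh = 33.1036 kW


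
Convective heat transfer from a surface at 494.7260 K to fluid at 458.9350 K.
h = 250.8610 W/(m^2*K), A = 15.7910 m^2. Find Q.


dT = 35.7910 K
Q = 250.8610 * 15.7910 * 35.7910 = 141780.5365 W

141780.5365 W


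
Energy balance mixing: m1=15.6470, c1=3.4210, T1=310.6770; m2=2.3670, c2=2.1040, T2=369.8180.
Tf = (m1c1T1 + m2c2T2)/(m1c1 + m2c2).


num = 18471.7945
den = 58.5086
Tf = 315.7110 K

315.7110 K


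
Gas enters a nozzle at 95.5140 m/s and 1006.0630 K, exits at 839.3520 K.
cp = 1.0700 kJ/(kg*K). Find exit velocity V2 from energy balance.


dT = 166.7110 K
2*cp*1000*dT = 356761.5400
V1^2 = 9122.9242
V2 = sqrt(365884.4642) = 604.8838 m/s

604.8838 m/s


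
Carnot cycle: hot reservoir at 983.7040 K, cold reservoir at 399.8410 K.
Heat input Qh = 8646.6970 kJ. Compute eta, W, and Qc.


eta = 1 - 399.8410/983.7040 = 0.5935
W = 0.5935 * 8646.6970 = 5132.1195 kJ
Qc = 8646.6970 - 5132.1195 = 3514.5775 kJ

eta = 59.3535%, W = 5132.1195 kJ, Qc = 3514.5775 kJ


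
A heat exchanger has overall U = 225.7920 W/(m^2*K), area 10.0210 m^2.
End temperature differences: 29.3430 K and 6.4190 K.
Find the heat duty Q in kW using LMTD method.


LMTD = 15.0836 K
Q = 225.7920 * 10.0210 * 15.0836 = 34129.1876 W = 34.1292 kW

34.1292 kW


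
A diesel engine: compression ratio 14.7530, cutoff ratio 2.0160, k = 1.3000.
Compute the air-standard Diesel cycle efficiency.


r^(k-1) = 2.2421
rc^k = 2.4879
eta = 0.4976 = 49.7564%

49.7564%


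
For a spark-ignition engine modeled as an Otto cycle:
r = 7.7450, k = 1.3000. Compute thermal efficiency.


r^(k-1) = 1.8480
eta = 1 - 1/1.8480 = 0.4589 = 45.8880%

45.8880%


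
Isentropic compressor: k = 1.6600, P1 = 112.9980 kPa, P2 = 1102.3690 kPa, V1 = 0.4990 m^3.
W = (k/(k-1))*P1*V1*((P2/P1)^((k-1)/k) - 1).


(k-1)/k = 0.3976
(P2/P1)^exp = 2.4735
W = 2.5152 * 112.9980 * 0.4990 * (2.4735 - 1) = 208.9763 kJ

208.9763 kJ


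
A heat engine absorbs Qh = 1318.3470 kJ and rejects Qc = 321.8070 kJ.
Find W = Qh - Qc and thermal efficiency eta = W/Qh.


W = 1318.3470 - 321.8070 = 996.5400 kJ
eta = 996.5400 / 1318.3470 = 0.7559 = 75.5901%

W = 996.5400 kJ, eta = 75.5901%


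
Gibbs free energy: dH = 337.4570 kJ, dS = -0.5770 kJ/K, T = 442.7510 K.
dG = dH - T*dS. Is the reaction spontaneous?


T*dS = 442.7510 * -0.5770 = -255.4673 kJ
dG = 337.4570 + 255.4673 = 592.9243 kJ (non-spontaneous)

dG = 592.9243 kJ, non-spontaneous


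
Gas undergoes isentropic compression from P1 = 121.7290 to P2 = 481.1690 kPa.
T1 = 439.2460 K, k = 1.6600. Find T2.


(k-1)/k = 0.3976
(P2/P1)^exp = 1.7271
T2 = 439.2460 * 1.7271 = 758.6316 K

758.6316 K


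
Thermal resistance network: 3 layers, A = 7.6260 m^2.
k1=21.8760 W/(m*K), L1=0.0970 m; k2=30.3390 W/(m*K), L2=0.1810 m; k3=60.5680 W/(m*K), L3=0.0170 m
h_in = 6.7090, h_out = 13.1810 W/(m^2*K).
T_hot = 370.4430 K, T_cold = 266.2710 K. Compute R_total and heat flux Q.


R_conv_in = 1/(6.7090*7.6260) = 0.0195
R_1 = 0.0970/(21.8760*7.6260) = 0.0006
R_2 = 0.1810/(30.3390*7.6260) = 0.0008
R_3 = 0.0170/(60.5680*7.6260) = 3.6805e-05
R_conv_out = 1/(13.1810*7.6260) = 0.0099
R_total = 0.0309 K/W
Q = 104.1720 / 0.0309 = 3371.8693 W

R_total = 0.0309 K/W, Q = 3371.8693 W


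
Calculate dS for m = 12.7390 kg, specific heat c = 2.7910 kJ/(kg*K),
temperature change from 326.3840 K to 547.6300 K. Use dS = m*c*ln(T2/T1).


T2/T1 = 1.6779
ln(T2/T1) = 0.5175
dS = 12.7390 * 2.7910 * 0.5175 = 18.4004 kJ/K

18.4004 kJ/K


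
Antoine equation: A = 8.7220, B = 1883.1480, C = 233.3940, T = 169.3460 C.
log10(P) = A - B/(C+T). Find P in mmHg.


C+T = 402.7400
B/(C+T) = 4.6758
log10(P) = 8.7220 - 4.6758 = 4.0462
P = 10^4.0462 = 11121.4012 mmHg

11121.4012 mmHg


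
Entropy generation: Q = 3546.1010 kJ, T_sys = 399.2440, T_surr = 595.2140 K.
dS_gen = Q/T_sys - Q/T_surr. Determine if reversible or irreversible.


dS_sys = 3546.1010/399.2440 = 8.8820 kJ/K
dS_surr = -3546.1010/595.2140 = -5.9577 kJ/K
dS_gen = 8.8820 - 5.9577 = 2.9243 kJ/K (irreversible)

dS_gen = 2.9243 kJ/K, irreversible


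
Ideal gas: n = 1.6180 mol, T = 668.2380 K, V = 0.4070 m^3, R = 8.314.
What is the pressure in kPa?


P = nRT/V = 1.6180 * 8.314 * 668.2380 / 0.4070
= 8989.1723 / 0.4070 = 22086.4185 Pa = 22.0864 kPa

22.0864 kPa


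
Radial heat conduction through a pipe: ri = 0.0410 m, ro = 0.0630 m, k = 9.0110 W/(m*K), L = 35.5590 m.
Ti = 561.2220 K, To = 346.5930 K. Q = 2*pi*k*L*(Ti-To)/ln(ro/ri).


dT = 214.6290 K
ln(ro/ri) = 0.4296
Q = 2*pi*9.0110*35.5590*214.6290 / 0.4296 = 1005921.9307 W

1005921.9307 W


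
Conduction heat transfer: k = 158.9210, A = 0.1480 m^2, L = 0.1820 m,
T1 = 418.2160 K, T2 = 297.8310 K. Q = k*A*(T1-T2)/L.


dT = 120.3850 K
Q = 158.9210 * 0.1480 * 120.3850 / 0.1820 = 15557.6499 W

15557.6499 W


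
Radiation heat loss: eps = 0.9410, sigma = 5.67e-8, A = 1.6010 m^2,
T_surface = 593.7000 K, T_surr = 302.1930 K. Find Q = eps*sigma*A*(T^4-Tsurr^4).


T^4 = 1.2424e+11
Tsurr^4 = 8.3395e+09
Q = 0.9410 * 5.67e-8 * 1.6010 * 1.1590e+11 = 9900.4911 W

9900.4911 W


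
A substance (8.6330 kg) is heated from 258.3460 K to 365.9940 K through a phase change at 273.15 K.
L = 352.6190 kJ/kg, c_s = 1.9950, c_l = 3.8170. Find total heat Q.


Q1 (sensible, solid) = 8.6330 * 1.9950 * 14.8040 = 254.9668 kJ
Q2 (latent) = 8.6330 * 352.6190 = 3044.1598 kJ
Q3 (sensible, liquid) = 8.6330 * 3.8170 * 92.8440 = 3059.4104 kJ
Q_total = 6358.5371 kJ

6358.5371 kJ


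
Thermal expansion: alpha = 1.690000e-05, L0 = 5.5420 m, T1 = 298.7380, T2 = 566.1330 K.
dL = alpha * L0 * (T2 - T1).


dT = 267.3950 K
dL = 1.690000e-05 * 5.5420 * 267.3950 = 0.025044 m
L_final = 5.567044 m

dL = 0.025044 m


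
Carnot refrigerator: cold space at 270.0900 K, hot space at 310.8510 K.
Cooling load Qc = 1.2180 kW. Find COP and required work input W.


COP = 270.0900 / 40.7610 = 6.6262
W = 1.2180 / 6.6262 = 0.1838 kW

COP = 6.6262, W = 0.1838 kW


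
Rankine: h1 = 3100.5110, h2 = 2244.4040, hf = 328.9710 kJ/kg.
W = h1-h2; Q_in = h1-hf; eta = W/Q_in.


W = 856.1070 kJ/kg
Q_in = 2771.5400 kJ/kg
eta = 0.3089 = 30.8892%

eta = 30.8892%


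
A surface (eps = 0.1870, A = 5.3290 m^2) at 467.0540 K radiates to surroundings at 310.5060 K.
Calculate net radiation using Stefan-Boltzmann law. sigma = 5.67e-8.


T^4 = 4.7585e+10
Tsurr^4 = 9.2957e+09
Q = 0.1870 * 5.67e-8 * 5.3290 * 3.8289e+10 = 2163.4468 W

2163.4468 W


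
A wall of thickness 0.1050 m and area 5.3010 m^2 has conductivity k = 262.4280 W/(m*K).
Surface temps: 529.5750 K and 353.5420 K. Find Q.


dT = 176.0330 K
Q = 262.4280 * 5.3010 * 176.0330 / 0.1050 = 2332237.4576 W

2332237.4576 W


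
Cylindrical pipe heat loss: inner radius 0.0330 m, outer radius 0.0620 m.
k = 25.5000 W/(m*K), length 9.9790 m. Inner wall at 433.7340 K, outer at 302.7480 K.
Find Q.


dT = 130.9860 K
ln(ro/ri) = 0.6306
Q = 2*pi*25.5000*9.9790*130.9860 / 0.6306 = 332092.8399 W

332092.8399 W


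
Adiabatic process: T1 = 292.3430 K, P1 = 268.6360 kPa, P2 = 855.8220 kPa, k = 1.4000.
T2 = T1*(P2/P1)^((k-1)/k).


(k-1)/k = 0.2857
(P2/P1)^exp = 1.3924
T2 = 292.3430 * 1.3924 = 407.0705 K

407.0705 K


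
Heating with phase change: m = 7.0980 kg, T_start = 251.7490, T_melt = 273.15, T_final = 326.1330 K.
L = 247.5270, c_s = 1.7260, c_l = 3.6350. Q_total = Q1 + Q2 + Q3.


Q1 (sensible, solid) = 7.0980 * 1.7260 * 21.4010 = 262.1868 kJ
Q2 (latent) = 7.0980 * 247.5270 = 1756.9466 kJ
Q3 (sensible, liquid) = 7.0980 * 3.6350 * 52.9830 = 1367.0266 kJ
Q_total = 3386.1600 kJ

3386.1600 kJ


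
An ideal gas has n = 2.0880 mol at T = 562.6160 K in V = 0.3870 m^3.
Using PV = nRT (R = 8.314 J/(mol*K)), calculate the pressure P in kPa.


P = nRT/V = 2.0880 * 8.314 * 562.6160 / 0.3870
= 9766.8067 / 0.3870 = 25237.2267 Pa = 25.2372 kPa

25.2372 kPa


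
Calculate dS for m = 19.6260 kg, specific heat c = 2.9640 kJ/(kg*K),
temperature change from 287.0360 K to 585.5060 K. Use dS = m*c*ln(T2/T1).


T2/T1 = 2.0398
ln(T2/T1) = 0.7129
dS = 19.6260 * 2.9640 * 0.7129 = 41.4686 kJ/K

41.4686 kJ/K


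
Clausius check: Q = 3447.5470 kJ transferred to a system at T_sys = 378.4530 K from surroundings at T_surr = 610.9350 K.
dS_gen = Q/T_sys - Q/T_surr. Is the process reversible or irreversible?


dS_sys = 3447.5470/378.4530 = 9.1096 kJ/K
dS_surr = -3447.5470/610.9350 = -5.6431 kJ/K
dS_gen = 9.1096 - 5.6431 = 3.4665 kJ/K (irreversible)

dS_gen = 3.4665 kJ/K, irreversible


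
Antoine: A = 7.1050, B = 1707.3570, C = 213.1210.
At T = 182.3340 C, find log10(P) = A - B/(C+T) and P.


C+T = 395.4550
B/(C+T) = 4.3174
log10(P) = 7.1050 - 4.3174 = 2.7876
P = 10^2.7876 = 613.1271 mmHg

613.1271 mmHg


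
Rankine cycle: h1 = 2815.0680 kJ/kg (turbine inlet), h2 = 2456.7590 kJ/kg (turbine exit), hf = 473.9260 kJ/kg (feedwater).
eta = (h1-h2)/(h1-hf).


W = 358.3090 kJ/kg
Q_in = 2341.1420 kJ/kg
eta = 0.1530 = 15.3049%

eta = 15.3049%


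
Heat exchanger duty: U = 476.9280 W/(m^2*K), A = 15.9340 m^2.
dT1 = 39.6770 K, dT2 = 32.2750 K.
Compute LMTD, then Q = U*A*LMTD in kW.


LMTD = 35.8487 K
Q = 476.9280 * 15.9340 * 35.8487 = 272427.7708 W = 272.4278 kW

272.4278 kW


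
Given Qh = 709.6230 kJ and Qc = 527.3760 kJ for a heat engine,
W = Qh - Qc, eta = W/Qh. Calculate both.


W = 709.6230 - 527.3760 = 182.2470 kJ
eta = 182.2470 / 709.6230 = 0.2568 = 25.6822%

W = 182.2470 kJ, eta = 25.6822%


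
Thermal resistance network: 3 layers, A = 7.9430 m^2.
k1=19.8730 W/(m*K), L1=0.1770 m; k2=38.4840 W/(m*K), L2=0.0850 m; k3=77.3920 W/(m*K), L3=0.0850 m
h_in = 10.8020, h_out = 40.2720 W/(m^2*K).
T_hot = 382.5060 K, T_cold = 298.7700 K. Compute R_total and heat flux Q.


R_conv_in = 1/(10.8020*7.9430) = 0.0117
R_1 = 0.1770/(19.8730*7.9430) = 0.0011
R_2 = 0.0850/(38.4840*7.9430) = 0.0003
R_3 = 0.0850/(77.3920*7.9430) = 0.0001
R_conv_out = 1/(40.2720*7.9430) = 0.0031
R_total = 0.0163 K/W
Q = 83.7360 / 0.0163 = 5131.2620 W

R_total = 0.0163 K/W, Q = 5131.2620 W


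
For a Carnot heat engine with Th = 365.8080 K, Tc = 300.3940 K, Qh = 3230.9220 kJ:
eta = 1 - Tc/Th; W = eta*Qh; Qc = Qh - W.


eta = 1 - 300.3940/365.8080 = 0.1788
W = 0.1788 * 3230.9220 = 577.7554 kJ
Qc = 3230.9220 - 577.7554 = 2653.1666 kJ

eta = 17.8821%, W = 577.7554 kJ, Qc = 2653.1666 kJ


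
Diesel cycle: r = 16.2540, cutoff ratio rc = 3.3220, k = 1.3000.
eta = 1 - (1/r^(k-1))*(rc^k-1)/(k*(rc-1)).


r^(k-1) = 2.3083
rc^k = 4.7623
eta = 0.4600 = 46.0038%

46.0038%


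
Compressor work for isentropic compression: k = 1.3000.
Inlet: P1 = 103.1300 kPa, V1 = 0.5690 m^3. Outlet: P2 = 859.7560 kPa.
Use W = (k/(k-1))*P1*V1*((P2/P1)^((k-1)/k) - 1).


(k-1)/k = 0.2308
(P2/P1)^exp = 1.6313
W = 4.3333 * 103.1300 * 0.5690 * (1.6313 - 1) = 160.5319 kJ

160.5319 kJ


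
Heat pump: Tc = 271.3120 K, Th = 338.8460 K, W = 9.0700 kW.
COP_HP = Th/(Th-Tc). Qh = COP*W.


COP = 338.8460 / 67.5340 = 5.0174
Qh = 5.0174 * 9.0700 = 45.5079 kW

COP = 5.0174, Qh = 45.5079 kW


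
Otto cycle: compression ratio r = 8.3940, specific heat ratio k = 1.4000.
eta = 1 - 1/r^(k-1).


r^(k-1) = 2.3420
eta = 1 - 1/2.3420 = 0.5730 = 57.3015%

57.3015%


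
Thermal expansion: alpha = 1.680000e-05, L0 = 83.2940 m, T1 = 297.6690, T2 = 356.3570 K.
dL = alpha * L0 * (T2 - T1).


dT = 58.6880 K
dL = 1.680000e-05 * 83.2940 * 58.6880 = 0.082124 m
L_final = 83.376124 m

dL = 0.082124 m


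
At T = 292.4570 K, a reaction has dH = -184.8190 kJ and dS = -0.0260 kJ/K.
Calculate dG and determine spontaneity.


T*dS = 292.4570 * -0.0260 = -7.6039 kJ
dG = -184.8190 + 7.6039 = -177.2151 kJ (spontaneous)

dG = -177.2151 kJ, spontaneous


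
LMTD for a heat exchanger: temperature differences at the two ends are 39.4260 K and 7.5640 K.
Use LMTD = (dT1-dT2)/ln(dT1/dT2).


dT1/dT2 = 5.2123
ln(dT1/dT2) = 1.6510
LMTD = 31.8620 / 1.6510 = 19.2983 K

19.2983 K


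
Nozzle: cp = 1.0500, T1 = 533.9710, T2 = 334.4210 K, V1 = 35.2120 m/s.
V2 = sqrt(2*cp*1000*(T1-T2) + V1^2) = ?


dT = 199.5500 K
2*cp*1000*dT = 419055.0000
V1^2 = 1239.8849
V2 = sqrt(420294.8849) = 648.3015 m/s

648.3015 m/s


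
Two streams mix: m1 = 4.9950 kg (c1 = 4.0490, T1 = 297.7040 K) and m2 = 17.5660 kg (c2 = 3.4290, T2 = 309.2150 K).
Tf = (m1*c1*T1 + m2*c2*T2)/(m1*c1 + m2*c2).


num = 24646.1893
den = 80.4586
Tf = 306.3215 K

306.3215 K


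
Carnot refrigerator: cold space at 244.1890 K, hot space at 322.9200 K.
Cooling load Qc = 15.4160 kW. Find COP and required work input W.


COP = 244.1890 / 78.7310 = 3.1016
W = 15.4160 / 3.1016 = 4.9704 kW

COP = 3.1016, W = 4.9704 kW


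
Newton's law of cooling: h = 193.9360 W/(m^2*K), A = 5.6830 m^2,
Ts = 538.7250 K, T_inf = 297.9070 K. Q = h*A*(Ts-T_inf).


dT = 240.8180 K
Q = 193.9360 * 5.6830 * 240.8180 = 265414.7382 W

265414.7382 W


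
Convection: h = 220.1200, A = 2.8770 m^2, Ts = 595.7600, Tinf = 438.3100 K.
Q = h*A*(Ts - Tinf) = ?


dT = 157.4500 K
Q = 220.1200 * 2.8770 * 157.4500 = 99710.7610 W

99710.7610 W


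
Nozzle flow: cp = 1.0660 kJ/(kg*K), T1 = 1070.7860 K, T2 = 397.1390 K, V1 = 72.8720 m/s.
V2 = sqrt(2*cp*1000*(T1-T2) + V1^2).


dT = 673.6470 K
2*cp*1000*dT = 1436215.4040
V1^2 = 5310.3284
V2 = sqrt(1441525.7324) = 1200.6356 m/s

1200.6356 m/s


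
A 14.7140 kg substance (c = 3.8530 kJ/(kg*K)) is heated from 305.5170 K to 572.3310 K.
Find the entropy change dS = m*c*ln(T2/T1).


T2/T1 = 1.8733
ln(T2/T1) = 0.6277
dS = 14.7140 * 3.8530 * 0.6277 = 35.5869 kJ/K

35.5869 kJ/K


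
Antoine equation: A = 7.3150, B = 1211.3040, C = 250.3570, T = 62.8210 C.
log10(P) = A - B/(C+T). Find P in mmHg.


C+T = 313.1780
B/(C+T) = 3.8678
log10(P) = 7.3150 - 3.8678 = 3.4472
P = 10^3.4472 = 2800.3914 mmHg

2800.3914 mmHg


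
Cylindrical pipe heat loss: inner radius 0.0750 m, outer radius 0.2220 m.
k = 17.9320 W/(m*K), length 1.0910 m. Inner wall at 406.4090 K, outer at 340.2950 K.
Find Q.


dT = 66.1140 K
ln(ro/ri) = 1.0852
Q = 2*pi*17.9320*1.0910*66.1140 / 1.0852 = 7488.9562 W

7488.9562 W


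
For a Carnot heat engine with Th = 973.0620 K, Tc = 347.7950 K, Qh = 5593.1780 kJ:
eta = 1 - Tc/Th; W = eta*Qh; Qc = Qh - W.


eta = 1 - 347.7950/973.0620 = 0.6426
W = 0.6426 * 5593.1780 = 3594.0460 kJ
Qc = 5593.1780 - 3594.0460 = 1999.1320 kJ

eta = 64.2577%, W = 3594.0460 kJ, Qc = 1999.1320 kJ


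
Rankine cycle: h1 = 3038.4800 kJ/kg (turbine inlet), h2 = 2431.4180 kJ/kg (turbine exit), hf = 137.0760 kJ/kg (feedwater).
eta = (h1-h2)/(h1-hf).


W = 607.0620 kJ/kg
Q_in = 2901.4040 kJ/kg
eta = 0.2092 = 20.9230%

eta = 20.9230%


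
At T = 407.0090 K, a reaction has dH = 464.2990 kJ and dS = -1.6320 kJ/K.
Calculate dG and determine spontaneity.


T*dS = 407.0090 * -1.6320 = -664.2387 kJ
dG = 464.2990 + 664.2387 = 1128.5377 kJ (non-spontaneous)

dG = 1128.5377 kJ, non-spontaneous


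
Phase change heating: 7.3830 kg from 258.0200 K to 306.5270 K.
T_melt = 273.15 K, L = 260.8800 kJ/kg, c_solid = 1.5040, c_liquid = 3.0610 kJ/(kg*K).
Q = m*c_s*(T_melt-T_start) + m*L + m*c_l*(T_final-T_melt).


Q1 (sensible, solid) = 7.3830 * 1.5040 * 15.1300 = 168.0040 kJ
Q2 (latent) = 7.3830 * 260.8800 = 1926.0770 kJ
Q3 (sensible, liquid) = 7.3830 * 3.0610 * 33.3770 = 754.2989 kJ
Q_total = 2848.3800 kJ

2848.3800 kJ


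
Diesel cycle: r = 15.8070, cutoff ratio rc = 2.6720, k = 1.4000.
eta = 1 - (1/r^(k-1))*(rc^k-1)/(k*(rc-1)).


r^(k-1) = 3.0168
rc^k = 3.9589
eta = 0.5810 = 58.0993%

58.0993%


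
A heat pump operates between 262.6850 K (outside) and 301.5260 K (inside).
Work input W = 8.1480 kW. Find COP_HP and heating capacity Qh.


COP = 301.5260 / 38.8410 = 7.7631
Qh = 7.7631 * 8.1480 = 63.2536 kW

COP = 7.7631, Qh = 63.2536 kW


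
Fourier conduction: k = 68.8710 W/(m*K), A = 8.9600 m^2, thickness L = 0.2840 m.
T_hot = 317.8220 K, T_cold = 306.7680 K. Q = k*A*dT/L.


dT = 11.0540 K
Q = 68.8710 * 8.9600 * 11.0540 / 0.2840 = 24018.4799 W

24018.4799 W


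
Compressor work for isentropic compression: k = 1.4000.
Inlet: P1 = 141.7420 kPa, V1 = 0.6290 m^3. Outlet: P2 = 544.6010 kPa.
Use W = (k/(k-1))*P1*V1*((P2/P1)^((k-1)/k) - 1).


(k-1)/k = 0.2857
(P2/P1)^exp = 1.4690
W = 3.5000 * 141.7420 * 0.6290 * (1.4690 - 1) = 146.3502 kJ

146.3502 kJ


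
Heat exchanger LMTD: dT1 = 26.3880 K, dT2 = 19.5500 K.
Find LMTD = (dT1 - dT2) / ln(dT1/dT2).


dT1/dT2 = 1.3498
ln(dT1/dT2) = 0.2999
LMTD = 6.8380 / 0.2999 = 22.7983 K

22.7983 K


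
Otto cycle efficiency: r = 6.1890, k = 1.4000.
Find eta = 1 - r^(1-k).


r^(k-1) = 2.0732
eta = 1 - 1/2.0732 = 0.5177 = 51.7662%

51.7662%


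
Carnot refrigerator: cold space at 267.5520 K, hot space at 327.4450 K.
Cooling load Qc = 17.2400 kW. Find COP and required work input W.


COP = 267.5520 / 59.8930 = 4.4672
W = 17.2400 / 4.4672 = 3.8593 kW

COP = 4.4672, W = 3.8593 kW


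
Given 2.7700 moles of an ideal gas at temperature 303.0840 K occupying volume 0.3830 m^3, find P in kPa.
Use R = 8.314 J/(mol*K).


P = nRT/V = 2.7700 * 8.314 * 303.0840 / 0.3830
= 6979.9578 / 0.3830 = 18224.4330 Pa = 18.2244 kPa

18.2244 kPa


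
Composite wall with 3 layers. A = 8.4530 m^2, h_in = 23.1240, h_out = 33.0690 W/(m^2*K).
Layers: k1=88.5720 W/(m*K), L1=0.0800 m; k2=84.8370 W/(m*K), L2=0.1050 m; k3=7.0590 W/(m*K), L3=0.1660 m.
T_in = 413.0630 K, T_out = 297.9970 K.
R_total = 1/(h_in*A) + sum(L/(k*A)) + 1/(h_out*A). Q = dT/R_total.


R_conv_in = 1/(23.1240*8.4530) = 0.0051
R_1 = 0.0800/(88.5720*8.4530) = 0.0001
R_2 = 0.1050/(84.8370*8.4530) = 0.0001
R_3 = 0.1660/(7.0590*8.4530) = 0.0028
R_conv_out = 1/(33.0690*8.4530) = 0.0036
R_total = 0.0117 K/W
Q = 115.0660 / 0.0117 = 9810.7166 W

R_total = 0.0117 K/W, Q = 9810.7166 W


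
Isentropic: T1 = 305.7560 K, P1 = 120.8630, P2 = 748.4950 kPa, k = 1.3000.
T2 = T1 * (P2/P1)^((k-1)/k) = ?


(k-1)/k = 0.2308
(P2/P1)^exp = 1.5232
T2 = 305.7560 * 1.5232 = 465.7149 K

465.7149 K


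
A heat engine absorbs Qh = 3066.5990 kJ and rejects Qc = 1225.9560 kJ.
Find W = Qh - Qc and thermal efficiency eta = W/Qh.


W = 3066.5990 - 1225.9560 = 1840.6430 kJ
eta = 1840.6430 / 3066.5990 = 0.6002 = 60.0223%

W = 1840.6430 kJ, eta = 60.0223%


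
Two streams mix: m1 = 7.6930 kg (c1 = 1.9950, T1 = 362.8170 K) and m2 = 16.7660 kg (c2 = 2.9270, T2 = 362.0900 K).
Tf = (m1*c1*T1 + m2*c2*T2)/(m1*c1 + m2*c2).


num = 23337.5810
den = 64.4216
Tf = 362.2632 K

362.2632 K
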